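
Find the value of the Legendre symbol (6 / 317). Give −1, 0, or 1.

Euler's criterion: (6/317) ≡ 6^158 (mod 317).
6^2 ≡ 36 (mod 317)
6^4 ≡ 28 (mod 317)
6^8 ≡ 150 (mod 317)
6^16 ≡ 310 (mod 317)
6^32 ≡ 49 (mod 317)
6^64 ≡ 182 (mod 317)
6^128 ≡ 156 (mod 317)
6^158 = 6^(128+16+8+4+2) ≡ 1 (mod 317).
Result is 1, so (6/317) = 1.

1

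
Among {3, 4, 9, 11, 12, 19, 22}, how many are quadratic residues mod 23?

(3/23) = +1 → QR.
(4/23) = +1 → QR.
(9/23) = +1 → QR.
(11/23) = -1 → non-residue.
(12/23) = +1 → QR.
(19/23) = -1 → non-residue.
(22/23) = -1 → non-residue.
Total quadratic residues among the 7: 4.

4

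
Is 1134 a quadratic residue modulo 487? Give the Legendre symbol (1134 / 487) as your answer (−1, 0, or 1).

-1

Euler's criterion: (1134/487) ≡ 160^243 (mod 487).
160^2 ≡ 276 (mod 487)
160^4 ≡ 204 (mod 487)
160^8 ≡ 221 (mod 487)
160^16 ≡ 141 (mod 487)
160^32 ≡ 401 (mod 487)
160^64 ≡ 91 (mod 487)
160^128 ≡ 2 (mod 487)
160^243 = 160^(128+64+32+16+2+1) ≡ 486 (mod 487).
Result is 486 ≡ −1, so (1134/487) = −1.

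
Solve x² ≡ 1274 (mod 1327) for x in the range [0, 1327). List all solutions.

51, 1276

Since 1327 ≡ 3 (mod 4), a square root of 1274 is 1274^((1327+1)/4) = 1274^332 mod 1327.
Repeated squaring: 1274^2≡155, 1274^4≡139, 1274^8≡743, 1274^16≡17, 1274^32≡289, 1274^64≡1247, 1274^128≡1092, 1274^256≡818 (mod 1327).
1274^332 = 1274^(256+64+8+4) ≡ 1276 (mod 1327).
Check: 1276² = 1628176 ≡ 1274 (mod 1327). The two roots are 51 and 1276.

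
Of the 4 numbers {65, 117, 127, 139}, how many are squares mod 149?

(65/149) = -1 → non-residue.
(117/149) = -1 → non-residue.
(127/149) = +1 → QR.
(139/149) = -1 → non-residue.
Total quadratic residues among the 4: 1.

1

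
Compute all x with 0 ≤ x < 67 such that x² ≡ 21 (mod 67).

17, 50

Since 67 ≡ 3 (mod 4), a square root of 21 is 21^((67+1)/4) = 21^17 mod 67.
Repeated squaring: 21^2≡39, 21^4≡47, 21^8≡65, 21^16≡4 (mod 67).
21^17 = 21^(16+1) ≡ 17 (mod 67).
Check: 17² = 289 ≡ 21 (mod 67). The two roots are 17 and 50.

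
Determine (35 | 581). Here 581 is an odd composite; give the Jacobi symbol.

0

Reciprocity: 35 ≡ 3 and 581 ≡ 1 (mod 4), so (35/581) = +(581/35).
Reduce top mod 35: now compute (21/35).
Reciprocity: 21 ≡ 1 and 35 ≡ 3 (mod 4), so (21/35) = +(35/21).
Reduce top mod 21: now compute (14/21).
Pull out 2: since 21 ≡ 5 (mod 8), (2/21) = -1.
Reciprocity: 7 ≡ 3 and 21 ≡ 1 (mod 4), so (7/21) = +(21/7).
Reduce top mod 7: now compute (0/7).
Top reduces to 0: gcd > 1, so the symbol is 0.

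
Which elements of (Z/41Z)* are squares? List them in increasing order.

Square k = 1,…,20 (k and 41−k give the same square):
1²=1, 2²=4, 3²=9, 4²=16, 5²=25, 6²=36, 7²≡8, 8²≡23, 9²≡40, 10²≡18, 11²≡39, 12²≡21, 13²≡5, 14²≡32, 15²≡20, 16²≡10, 17²≡2, 18²≡37, 19²≡33, 20²≡31 (mod 41).
So the quadratic residues mod 41 are {1, 2, 4, 5, 8, 9, 10, 16, 18, 20, 21, 23, 25, 31, 32, 33, 36, 37, 39, 40}.

1, 2, 4, 5, 8, 9, 10, 16, 18, 20, 21, 23, 25, 31, 32, 33, 36, 37, 39, 40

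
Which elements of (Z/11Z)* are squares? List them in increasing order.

Square k = 1,…,5 (k and 11−k give the same square):
1²=1, 2²=4, 3²=9, 4²≡5, 5²≡3 (mod 11).
So the quadratic residues mod 11 are {1, 3, 4, 5, 9}.

1, 3, 4, 5, 9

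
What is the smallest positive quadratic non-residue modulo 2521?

11

(2/2521) = +1, so 2 is a residue.
(3/2521) = +1, so 3 is a residue.
(4/2521) = +1, so 4 is a residue.
(5/2521) = +1, so 5 is a residue.
(6/2521) = +1, so 6 is a residue.
(7/2521) = +1, so 7 is a residue.
(8/2521) = +1, so 8 is a residue.
(9/2521) = +1, so 9 is a residue.
(10/2521) = +1, so 10 is a residue.
(11/2521) = −1, so 11 is the smallest positive non-residue mod 2521.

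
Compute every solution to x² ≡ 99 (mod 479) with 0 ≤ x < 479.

174, 305

Since 479 ≡ 3 (mod 4), a square root of 99 is 99^((479+1)/4) = 99^120 mod 479.
Repeated squaring: 99^2≡221, 99^4≡462, 99^8≡289, 99^16≡175, 99^32≡448, 99^64≡3 (mod 479).
99^120 = 99^(64+32+16+8) ≡ 305 (mod 479).
Check: 305² = 93025 ≡ 99 (mod 479). The two roots are 174 and 305.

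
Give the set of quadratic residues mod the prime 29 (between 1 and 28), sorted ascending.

1,4,5,6,7,9,13,16,20,22,23,24,25,28

Square k = 1,…,14 (k and 29−k give the same square):
1²=1, 2²=4, 3²=9, 4²=16, 5²=25, 6²≡7, 7²≡20, 8²≡6, 9²≡23, 10²≡13, 11²≡5, 12²≡28, 13²≡24, 14²≡22 (mod 29).
So the quadratic residues mod 29 are {1, 4, 5, 6, 7, 9, 13, 16, 20, 22, 23, 24, 25, 28}.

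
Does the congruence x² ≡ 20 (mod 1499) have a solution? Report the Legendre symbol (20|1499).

Pull out 2^2: since 1499 ≡ 3 (mod 8), (2/1499) = -1, so (2/1499)^2 = +1.
Reciprocity: 5 ≡ 1 and 1499 ≡ 3 (mod 4), so (5/1499) = +(1499/5).
Reduce top mod 5: now compute (4/5).
Pull out 2^2: since 5 ≡ 5 (mod 8), (2/5) = -1, so (2/5)^2 = +1.
Reached (1/5) = 1. Collecting the sign flips along the way, the symbol is +1.

1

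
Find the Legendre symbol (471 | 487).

-1

Reciprocity: 471 ≡ 3 and 487 ≡ 3 (mod 4), so (471/487) = −(487/471).
Reduce top mod 471: now compute (16/471).
Pull out 2^4: since 471 ≡ 7 (mod 8), (2/471) = +1, so (2/471)^4 = +1.
Reached (1/471) = 1. Collecting the sign flips along the way, the symbol is -1.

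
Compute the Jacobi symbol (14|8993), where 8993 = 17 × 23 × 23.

-1

Pull out 2: since 8993 ≡ 1 (mod 8), (2/8993) = +1.
Reciprocity: 7 ≡ 3 and 8993 ≡ 1 (mod 4), so (7/8993) = +(8993/7).
Reduce top mod 7: now compute (5/7).
Reciprocity: 5 ≡ 1 and 7 ≡ 3 (mod 4), so (5/7) = +(7/5).
Reduce top mod 5: now compute (2/5).
Pull out 2: since 5 ≡ 5 (mod 8), (2/5) = -1.
Reached (1/5) = 1. Collecting the sign flips along the way, the symbol is -1.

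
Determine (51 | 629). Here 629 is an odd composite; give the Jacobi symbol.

Reciprocity: 51 ≡ 3 and 629 ≡ 1 (mod 4), so (51/629) = +(629/51).
Reduce top mod 51: now compute (17/51).
Reciprocity: 17 ≡ 1 and 51 ≡ 3 (mod 4), so (17/51) = +(51/17).
Reduce top mod 17: now compute (0/17).
Top reduces to 0: gcd > 1, so the symbol is 0.

0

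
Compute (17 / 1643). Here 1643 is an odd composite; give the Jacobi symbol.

Reciprocity: 17 ≡ 1 and 1643 ≡ 3 (mod 4), so (17/1643) = +(1643/17).
Reduce top mod 17: now compute (11/17).
Reciprocity: 11 ≡ 3 and 17 ≡ 1 (mod 4), so (11/17) = +(17/11).
Reduce top mod 11: now compute (6/11).
Pull out 2: since 11 ≡ 3 (mod 8), (2/11) = -1.
Reciprocity: 3 ≡ 3 and 11 ≡ 3 (mod 4), so (3/11) = −(11/3).
Reduce top mod 3: now compute (2/3).
Pull out 2: since 3 ≡ 3 (mod 8), (2/3) = -1.
Reached (1/3) = 1. Collecting the sign flips along the way, the symbol is -1.

-1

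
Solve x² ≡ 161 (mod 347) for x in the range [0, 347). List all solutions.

94, 253

Since 347 ≡ 3 (mod 4), a square root of 161 is 161^((347+1)/4) = 161^87 mod 347.
Repeated squaring: 161^2≡243, 161^4≡59, 161^8≡11, 161^16≡121, 161^32≡67, 161^64≡325 (mod 347).
161^87 = 161^(64+16+4+2+1) ≡ 94 (mod 347).
Check: 94² = 8836 ≡ 161 (mod 347). The two roots are 94 and 253.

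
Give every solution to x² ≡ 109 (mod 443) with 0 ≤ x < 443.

Since 443 ≡ 3 (mod 4), a square root of 109 is 109^((443+1)/4) = 109^111 mod 443.
Repeated squaring: 109^2≡363, 109^4≡198, 109^8≡220, 109^16≡113, 109^32≡365, 109^64≡325 (mod 443).
109^111 = 109^(64+32+8+4+2+1) ≡ 64 (mod 443).
Check: 64² = 4096 ≡ 109 (mod 443). The two roots are 64 and 379.

64, 379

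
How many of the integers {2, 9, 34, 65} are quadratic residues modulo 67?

2

(2/67) = -1 → non-residue.
(9/67) = +1 → QR.
(34/67) = -1 → non-residue.
(65/67) = +1 → QR.
Total quadratic residues among the 4: 2.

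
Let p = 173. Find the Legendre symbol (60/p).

Pull out 2^2: since 173 ≡ 5 (mod 8), (2/173) = -1, so (2/173)^2 = +1.
Reciprocity: 15 ≡ 3 and 173 ≡ 1 (mod 4), so (15/173) = +(173/15).
Reduce top mod 15: now compute (8/15).
Pull out 2^3: since 15 ≡ 7 (mod 8), (2/15) = +1, so (2/15)^3 = +1.
Reached (1/15) = 1. Collecting the sign flips along the way, the symbol is +1.

1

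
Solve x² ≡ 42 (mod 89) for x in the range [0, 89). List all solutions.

24, 65

89 ≡ 1 (mod 4), so we find a root by search.
Trying successive values, 24² = 576 ≡ 42 (mod 89). The other root is 89 − 24 = 65.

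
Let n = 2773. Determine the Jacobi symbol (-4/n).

1

First reduce: -4 ≡ 2769 (mod 2773).
Reciprocity: 2769 ≡ 1 and 2773 ≡ 1 (mod 4), so (2769/2773) = +(2773/2769).
Reduce top mod 2769: now compute (4/2769).
Pull out 2^2: since 2769 ≡ 1 (mod 8), (2/2769) = +1, so (2/2769)^2 = +1.
Reached (1/2769) = 1. Collecting the sign flips along the way, the symbol is +1.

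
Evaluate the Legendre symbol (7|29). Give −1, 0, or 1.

Reciprocity: 7 ≡ 3 and 29 ≡ 1 (mod 4), so (7/29) = +(29/7).
Reduce top mod 7: now compute (1/7).
Reached (1/7) = 1. Collecting the sign flips along the way, the symbol is +1.

1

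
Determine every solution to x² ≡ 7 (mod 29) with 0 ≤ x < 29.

29 ≡ 1 (mod 4), so we find a root by search.
Trying successive values, 6² = 36 ≡ 7 (mod 29). The other root is 29 − 6 = 23.

6, 23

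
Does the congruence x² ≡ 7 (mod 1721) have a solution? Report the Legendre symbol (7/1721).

Reciprocity: 7 ≡ 3 and 1721 ≡ 1 (mod 4), so (7/1721) = +(1721/7).
Reduce top mod 7: now compute (6/7).
Pull out 2: since 7 ≡ 7 (mod 8), (2/7) = +1.
Reciprocity: 3 ≡ 3 and 7 ≡ 3 (mod 4), so (3/7) = −(7/3).
Reduce top mod 3: now compute (1/3).
Reached (1/3) = 1. Collecting the sign flips along the way, the symbol is -1.

-1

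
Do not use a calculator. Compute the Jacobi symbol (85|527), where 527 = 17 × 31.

0

Reciprocity: 85 ≡ 1 and 527 ≡ 3 (mod 4), so (85/527) = +(527/85).
Reduce top mod 85: now compute (17/85).
Reciprocity: 17 ≡ 1 and 85 ≡ 1 (mod 4), so (17/85) = +(85/17).
Reduce top mod 17: now compute (0/17).
Top reduces to 0: gcd > 1, so the symbol is 0.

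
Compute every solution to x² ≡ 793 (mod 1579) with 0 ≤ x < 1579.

Since 1579 ≡ 3 (mod 4), a square root of 793 is 793^((1579+1)/4) = 793^395 mod 1579.
Repeated squaring: 793^2≡407, 793^4≡1433, 793^8≡789, 793^16≡395, 793^32≡1283, 793^64≡771, 793^128≡737, 793^256≡1572 (mod 1579).
793^395 = 793^(256+128+8+2+1) ≡ 1349 (mod 1579).
Check: 1349² = 1819801 ≡ 793 (mod 1579). The two roots are 230 and 1349.

230, 1349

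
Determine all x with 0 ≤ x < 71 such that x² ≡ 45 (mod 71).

20, 51

Since 71 ≡ 3 (mod 4), a square root of 45 is 45^((71+1)/4) = 45^18 mod 71.
Repeated squaring: 45^2≡37, 45^4≡20, 45^8≡45, 45^16≡37 (mod 71).
45^18 = 45^(16+2) ≡ 20 (mod 71).
Check: 20² = 400 ≡ 45 (mod 71). The two roots are 20 and 51.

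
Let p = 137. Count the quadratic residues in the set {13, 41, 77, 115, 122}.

3

(13/137) = -1 → non-residue.
(41/137) = -1 → non-residue.
(77/137) = +1 → QR.
(115/137) = +1 → QR.
(122/137) = +1 → QR.
Total quadratic residues among the 5: 3.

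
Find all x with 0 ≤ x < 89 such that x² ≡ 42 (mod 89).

89 ≡ 1 (mod 4), so we find a root by search.
Trying successive values, 24² = 576 ≡ 42 (mod 89). The other root is 89 − 24 = 65.

24, 65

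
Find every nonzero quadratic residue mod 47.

Square k = 1,…,23 (k and 47−k give the same square):
1²=1, 2²=4, 3²=9, 4²=16, 5²=25, 6²=36, 7²≡2, 8²≡17, 9²≡34, 10²≡6, 11²≡27, 12²≡3, 13²≡28, 14²≡8, 15²≡37, 16²≡21, 17²≡7, 18²≡42, 19²≡32, 20²≡24, 21²≡18, 22²≡14, 23²≡12 (mod 47).
So the quadratic residues mod 47 are {1, 2, 3, 4, 6, 7, 8, 9, 12, 14, 16, 17, 18, 21, 24, 25, 27, 28, 32, 34, 36, 37, 42}.

1 2 3 4 6 7 8 9 12 14 16 17 18 21 24 25 27 28 32 34 36 37 42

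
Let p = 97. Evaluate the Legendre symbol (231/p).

-1

Euler's criterion: (231/97) ≡ 37^48 (mod 97).
37^2 ≡ 11 (mod 97)
37^4 ≡ 24 (mod 97)
37^8 ≡ 91 (mod 97)
37^16 ≡ 36 (mod 97)
37^32 ≡ 35 (mod 97)
37^48 = 37^(32+16) ≡ 96 (mod 97).
Result is 96 ≡ −1, so (231/97) = −1.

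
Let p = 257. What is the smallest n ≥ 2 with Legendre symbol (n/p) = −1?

3

(2/257) = +1, so 2 is a residue.
(3/257) = −1, so 3 is the smallest positive non-residue mod 257.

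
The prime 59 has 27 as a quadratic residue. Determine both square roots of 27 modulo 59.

26, 33

Since 59 ≡ 3 (mod 4), a square root of 27 is 27^((59+1)/4) = 27^15 mod 59.
Repeated squaring: 27^2≡21, 27^4≡28, 27^8≡17 (mod 59).
27^15 = 27^(8+4+2+1) ≡ 26 (mod 59).
Check: 26² = 676 ≡ 27 (mod 59). The two roots are 26 and 33.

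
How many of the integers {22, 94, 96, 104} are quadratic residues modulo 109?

(22/109) = +1 → QR.
(94/109) = +1 → QR.
(96/109) = -1 → non-residue.
(104/109) = +1 → QR.
Total quadratic residues among the 4: 3.

3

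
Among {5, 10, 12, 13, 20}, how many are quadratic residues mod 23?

(5/23) = -1 → non-residue.
(10/23) = -1 → non-residue.
(12/23) = +1 → QR.
(13/23) = +1 → QR.
(20/23) = -1 → non-residue.
Total quadratic residues among the 5: 2.

2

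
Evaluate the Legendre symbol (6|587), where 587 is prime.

-1

Pull out 2: since 587 ≡ 3 (mod 8), (2/587) = -1.
Reciprocity: 3 ≡ 3 and 587 ≡ 3 (mod 4), so (3/587) = −(587/3).
Reduce top mod 3: now compute (2/3).
Pull out 2: since 3 ≡ 3 (mod 8), (2/3) = -1.
Reached (1/3) = 1. Collecting the sign flips along the way, the symbol is -1.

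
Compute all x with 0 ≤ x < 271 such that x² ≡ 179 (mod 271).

Since 271 ≡ 3 (mod 4), a square root of 179 is 179^((271+1)/4) = 179^68 mod 271.
Repeated squaring: 179^2≡63, 179^4≡175, 179^8≡2, 179^16≡4, 179^32≡16, 179^64≡256 (mod 271).
179^68 = 179^(64+4) ≡ 85 (mod 271).
Check: 85² = 7225 ≡ 179 (mod 271). The two roots are 85 and 186.

85, 186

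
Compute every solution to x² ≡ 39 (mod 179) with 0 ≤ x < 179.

Since 179 ≡ 3 (mod 4), a square root of 39 is 39^((179+1)/4) = 39^45 mod 179.
Repeated squaring: 39^2≡89, 39^4≡45, 39^8≡56, 39^16≡93, 39^32≡57 (mod 179).
39^45 = 39^(32+8+4+1) ≡ 155 (mod 179).
Check: 155² = 24025 ≡ 39 (mod 179). The two roots are 24 and 155.

24, 155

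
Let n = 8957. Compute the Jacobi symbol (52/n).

0

Pull out 2^2: since 8957 ≡ 5 (mod 8), (2/8957) = -1, so (2/8957)^2 = +1.
Reciprocity: 13 ≡ 1 and 8957 ≡ 1 (mod 4), so (13/8957) = +(8957/13).
Reduce top mod 13: now compute (0/13).
Top reduces to 0: gcd > 1, so the symbol is 0.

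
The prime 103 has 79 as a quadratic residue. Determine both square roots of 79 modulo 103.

39, 64

Since 103 ≡ 3 (mod 4), a square root of 79 is 79^((103+1)/4) = 79^26 mod 103.
Repeated squaring: 79^2≡61, 79^4≡13, 79^8≡66, 79^16≡30 (mod 103).
79^26 = 79^(16+8+2) ≡ 64 (mod 103).
Check: 64² = 4096 ≡ 79 (mod 103). The two roots are 39 and 64.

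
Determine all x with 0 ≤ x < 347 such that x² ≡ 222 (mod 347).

Since 347 ≡ 3 (mod 4), a square root of 222 is 222^((347+1)/4) = 222^87 mod 347.
Repeated squaring: 222^2≡10, 222^4≡100, 222^8≡284, 222^16≡152, 222^32≡202, 222^64≡205 (mod 347).
222^87 = 222^(64+16+4+2+1) ≡ 48 (mod 347).
Check: 48² = 2304 ≡ 222 (mod 347). The two roots are 48 and 299.

48, 299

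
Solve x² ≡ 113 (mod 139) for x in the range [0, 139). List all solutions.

35, 104

Since 139 ≡ 3 (mod 4), a square root of 113 is 113^((139+1)/4) = 113^35 mod 139.
Repeated squaring: 113^2≡120, 113^4≡83, 113^8≡78, 113^16≡107, 113^32≡51 (mod 139).
113^35 = 113^(32+2+1) ≡ 35 (mod 139).
Check: 35² = 1225 ≡ 113 (mod 139). The two roots are 35 and 104.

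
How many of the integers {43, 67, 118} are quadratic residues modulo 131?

1

(43/131) = +1 → QR.
(67/131) = -1 → non-residue.
(118/131) = -1 → non-residue.
Total quadratic residues among the 3: 1.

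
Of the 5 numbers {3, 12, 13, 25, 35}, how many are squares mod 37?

(3/37) = +1 → QR.
(12/37) = +1 → QR.
(13/37) = -1 → non-residue.
(25/37) = +1 → QR.
(35/37) = -1 → non-residue.
Total quadratic residues among the 5: 3.

3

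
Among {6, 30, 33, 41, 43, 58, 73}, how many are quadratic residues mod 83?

3

(6/83) = -1 → non-residue.
(30/83) = +1 → QR.
(33/83) = +1 → QR.
(41/83) = +1 → QR.
(43/83) = -1 → non-residue.
(58/83) = -1 → non-residue.
(73/83) = -1 → non-residue.
Total quadratic residues among the 7: 3.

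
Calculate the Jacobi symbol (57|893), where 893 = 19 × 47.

Reciprocity: 57 ≡ 1 and 893 ≡ 1 (mod 4), so (57/893) = +(893/57).
Reduce top mod 57: now compute (38/57).
Pull out 2: since 57 ≡ 1 (mod 8), (2/57) = +1.
Reciprocity: 19 ≡ 3 and 57 ≡ 1 (mod 4), so (19/57) = +(57/19).
Reduce top mod 19: now compute (0/19).
Top reduces to 0: gcd > 1, so the symbol is 0.

0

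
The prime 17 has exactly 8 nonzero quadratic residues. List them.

Square k = 1,…,8 (k and 17−k give the same square):
1²=1, 2²=4, 3²=9, 4²=16, 5²≡8, 6²≡2, 7²≡15, 8²≡13 (mod 17).
So the quadratic residues mod 17 are {1, 2, 4, 8, 9, 13, 15, 16}.

1, 2, 4, 8, 9, 13, 15, 16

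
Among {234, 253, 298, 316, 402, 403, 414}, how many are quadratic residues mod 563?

(234/563) = -1 → non-residue.
(253/563) = +1 → QR.
(298/563) = -1 → non-residue.
(316/563) = -1 → non-residue.
(402/563) = -1 → non-residue.
(403/563) = -1 → non-residue.
(414/563) = -1 → non-residue.
Total quadratic residues among the 7: 1.

1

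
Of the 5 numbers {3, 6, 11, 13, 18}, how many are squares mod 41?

1

(3/41) = -1 → non-residue.
(6/41) = -1 → non-residue.
(11/41) = -1 → non-residue.
(13/41) = -1 → non-residue.
(18/41) = +1 → QR.
Total quadratic residues among the 5: 1.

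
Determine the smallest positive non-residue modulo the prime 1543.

3

(2/1543) = +1, so 2 is a residue.
(3/1543) = −1, so 3 is the smallest positive non-residue mod 1543.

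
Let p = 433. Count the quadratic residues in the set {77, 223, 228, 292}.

1

(77/433) = -1 → non-residue.
(223/433) = +1 → QR.
(228/433) = -1 → non-residue.
(292/433) = -1 → non-residue.
Total quadratic residues among the 4: 1.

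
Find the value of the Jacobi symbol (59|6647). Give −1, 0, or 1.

Reciprocity: 59 ≡ 3 and 6647 ≡ 3 (mod 4), so (59/6647) = −(6647/59).
Reduce top mod 59: now compute (39/59).
Reciprocity: 39 ≡ 3 and 59 ≡ 3 (mod 4), so (39/59) = −(59/39).
Reduce top mod 39: now compute (20/39).
Pull out 2^2: since 39 ≡ 7 (mod 8), (2/39) = +1, so (2/39)^2 = +1.
Reciprocity: 5 ≡ 1 and 39 ≡ 3 (mod 4), so (5/39) = +(39/5).
Reduce top mod 5: now compute (4/5).
Pull out 2^2: since 5 ≡ 5 (mod 8), (2/5) = -1, so (2/5)^2 = +1.
Reached (1/5) = 1. Collecting the sign flips along the way, the symbol is +1.

1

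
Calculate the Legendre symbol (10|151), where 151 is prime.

1

Pull out 2: since 151 ≡ 7 (mod 8), (2/151) = +1.
Reciprocity: 5 ≡ 1 and 151 ≡ 3 (mod 4), so (5/151) = +(151/5).
Reduce top mod 5: now compute (1/5).
Reached (1/5) = 1. Collecting the sign flips along the way, the symbol is +1.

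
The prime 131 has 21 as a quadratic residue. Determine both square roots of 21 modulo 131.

Since 131 ≡ 3 (mod 4), a square root of 21 is 21^((131+1)/4) = 21^33 mod 131.
Repeated squaring: 21^2≡48, 21^4≡77, 21^8≡34, 21^16≡108, 21^32≡5 (mod 131).
21^33 = 21^(32+1) ≡ 105 (mod 131).
Check: 105² = 11025 ≡ 21 (mod 131). The two roots are 26 and 105.

26, 105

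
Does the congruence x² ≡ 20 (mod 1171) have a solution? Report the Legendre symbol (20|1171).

Euler's criterion: (20/1171) ≡ 20^585 (mod 1171).
20^2 ≡ 400 (mod 1171)
20^4 ≡ 744 (mod 1171)
20^8 ≡ 824 (mod 1171)
20^16 ≡ 967 (mod 1171)
20^32 ≡ 631 (mod 1171)
20^64 ≡ 21 (mod 1171)
20^128 ≡ 441 (mod 1171)
20^256 ≡ 95 (mod 1171)
20^512 ≡ 828 (mod 1171)
20^585 = 20^(512+64+8+1) ≡ 1 (mod 1171).
Result is 1, so (20/1171) = 1.

1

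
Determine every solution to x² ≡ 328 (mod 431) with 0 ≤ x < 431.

Since 431 ≡ 3 (mod 4), a square root of 328 is 328^((431+1)/4) = 328^108 mod 431.
Repeated squaring: 328^2≡265, 328^4≡403, 328^8≡353, 328^16≡50, 328^32≡345, 328^64≡69 (mod 431).
328^108 = 328^(64+32+8+4) ≡ 314 (mod 431).
Check: 314² = 98596 ≡ 328 (mod 431). The two roots are 117 and 314.

117, 314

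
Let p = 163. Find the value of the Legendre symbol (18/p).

-1

Pull out 2: since 163 ≡ 3 (mod 8), (2/163) = -1.
Reciprocity: 9 ≡ 1 and 163 ≡ 3 (mod 4), so (9/163) = +(163/9).
Reduce top mod 9: now compute (1/9).
Reached (1/9) = 1. Collecting the sign flips along the way, the symbol is -1.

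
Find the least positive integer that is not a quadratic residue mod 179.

2

(2/179) = −1, so 2 is the smallest positive non-residue mod 179.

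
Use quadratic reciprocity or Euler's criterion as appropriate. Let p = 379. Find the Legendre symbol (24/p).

Pull out 2^3: since 379 ≡ 3 (mod 8), (2/379) = -1, so (2/379)^3 = -1.
Reciprocity: 3 ≡ 3 and 379 ≡ 3 (mod 4), so (3/379) = −(379/3).
Reduce top mod 3: now compute (1/3).
Reached (1/3) = 1. Collecting the sign flips along the way, the symbol is +1.

1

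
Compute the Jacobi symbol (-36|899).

-1

First reduce: -36 ≡ 863 (mod 899).
Reciprocity: 863 ≡ 3 and 899 ≡ 3 (mod 4), so (863/899) = −(899/863).
Reduce top mod 863: now compute (36/863).
Pull out 2^2: since 863 ≡ 7 (mod 8), (2/863) = +1, so (2/863)^2 = +1.
Reciprocity: 9 ≡ 1 and 863 ≡ 3 (mod 4), so (9/863) = +(863/9).
Reduce top mod 9: now compute (8/9).
Pull out 2^3: since 9 ≡ 1 (mod 8), (2/9) = +1, so (2/9)^3 = +1.
Reached (1/9) = 1. Collecting the sign flips along the way, the symbol is -1.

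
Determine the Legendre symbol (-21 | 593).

1

First reduce: -21 ≡ 572 (mod 593).
Pull out 2^2: since 593 ≡ 1 (mod 8), (2/593) = +1, so (2/593)^2 = +1.
Reciprocity: 143 ≡ 3 and 593 ≡ 1 (mod 4), so (143/593) = +(593/143).
Reduce top mod 143: now compute (21/143).
Reciprocity: 21 ≡ 1 and 143 ≡ 3 (mod 4), so (21/143) = +(143/21).
Reduce top mod 21: now compute (17/21).
Reciprocity: 17 ≡ 1 and 21 ≡ 1 (mod 4), so (17/21) = +(21/17).
Reduce top mod 17: now compute (4/17).
Pull out 2^2: since 17 ≡ 1 (mod 8), (2/17) = +1, so (2/17)^2 = +1.
Reached (1/17) = 1. Collecting the sign flips along the way, the symbol is +1.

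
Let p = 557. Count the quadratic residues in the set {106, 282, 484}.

(106/557) = +1 → QR.
(282/557) = -1 → non-residue.
(484/557) = +1 → QR.
Total quadratic residues among the 3: 2.

2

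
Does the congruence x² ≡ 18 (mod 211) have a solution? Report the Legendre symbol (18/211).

Pull out 2: since 211 ≡ 3 (mod 8), (2/211) = -1.
Reciprocity: 9 ≡ 1 and 211 ≡ 3 (mod 4), so (9/211) = +(211/9).
Reduce top mod 9: now compute (4/9).
Pull out 2^2: since 9 ≡ 1 (mod 8), (2/9) = +1, so (2/9)^2 = +1.
Reached (1/9) = 1. Collecting the sign flips along the way, the symbol is -1.

-1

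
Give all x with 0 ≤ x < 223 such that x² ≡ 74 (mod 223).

48, 175

Since 223 ≡ 3 (mod 4), a square root of 74 is 74^((223+1)/4) = 74^56 mod 223.
Repeated squaring: 74^2≡124, 74^4≡212, 74^8≡121, 74^16≡146, 74^32≡131 (mod 223).
74^56 = 74^(32+16+8) ≡ 175 (mod 223).
Check: 175² = 30625 ≡ 74 (mod 223). The two roots are 48 and 175.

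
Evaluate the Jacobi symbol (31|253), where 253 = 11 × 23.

1

Reciprocity: 31 ≡ 3 and 253 ≡ 1 (mod 4), so (31/253) = +(253/31).
Reduce top mod 31: now compute (5/31).
Reciprocity: 5 ≡ 1 and 31 ≡ 3 (mod 4), so (5/31) = +(31/5).
Reduce top mod 5: now compute (1/5).
Reached (1/5) = 1. Collecting the sign flips along the way, the symbol is +1.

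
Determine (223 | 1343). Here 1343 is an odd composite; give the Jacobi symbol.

Reciprocity: 223 ≡ 3 and 1343 ≡ 3 (mod 4), so (223/1343) = −(1343/223).
Reduce top mod 223: now compute (5/223).
Reciprocity: 5 ≡ 1 and 223 ≡ 3 (mod 4), so (5/223) = +(223/5).
Reduce top mod 5: now compute (3/5).
Reciprocity: 3 ≡ 3 and 5 ≡ 1 (mod 4), so (3/5) = +(5/3).
Reduce top mod 3: now compute (2/3).
Pull out 2: since 3 ≡ 3 (mod 8), (2/3) = -1.
Reached (1/3) = 1. Collecting the sign flips along the way, the symbol is +1.

1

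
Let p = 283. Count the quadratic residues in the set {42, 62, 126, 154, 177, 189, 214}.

(42/283) = +1 → QR.
(62/283) = +1 → QR.
(126/283) = -1 → non-residue.
(154/283) = -1 → non-residue.
(177/283) = -1 → non-residue.
(189/283) = -1 → non-residue.
(214/283) = +1 → QR.
Total quadratic residues among the 7: 3.

3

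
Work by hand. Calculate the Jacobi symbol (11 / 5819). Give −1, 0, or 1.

0

Reciprocity: 11 ≡ 3 and 5819 ≡ 3 (mod 4), so (11/5819) = −(5819/11).
Reduce top mod 11: now compute (0/11).
Top reduces to 0: gcd > 1, so the symbol is 0.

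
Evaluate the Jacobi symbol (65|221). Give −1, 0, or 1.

Reciprocity: 65 ≡ 1 and 221 ≡ 1 (mod 4), so (65/221) = +(221/65).
Reduce top mod 65: now compute (26/65).
Pull out 2: since 65 ≡ 1 (mod 8), (2/65) = +1.
Reciprocity: 13 ≡ 1 and 65 ≡ 1 (mod 4), so (13/65) = +(65/13).
Reduce top mod 13: now compute (0/13).
Top reduces to 0: gcd > 1, so the symbol is 0.

0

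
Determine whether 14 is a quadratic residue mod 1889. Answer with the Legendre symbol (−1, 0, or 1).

-1

Pull out 2: since 1889 ≡ 1 (mod 8), (2/1889) = +1.
Reciprocity: 7 ≡ 3 and 1889 ≡ 1 (mod 4), so (7/1889) = +(1889/7).
Reduce top mod 7: now compute (6/7).
Pull out 2: since 7 ≡ 7 (mod 8), (2/7) = +1.
Reciprocity: 3 ≡ 3 and 7 ≡ 3 (mod 4), so (3/7) = −(7/3).
Reduce top mod 3: now compute (1/3).
Reached (1/3) = 1. Collecting the sign flips along the way, the symbol is -1.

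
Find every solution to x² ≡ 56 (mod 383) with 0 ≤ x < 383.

Since 383 ≡ 3 (mod 4), a square root of 56 is 56^((383+1)/4) = 56^96 mod 383.
Repeated squaring: 56^2≡72, 56^4≡205, 56^8≡278, 56^16≡301, 56^32≡213, 56^64≡175 (mod 383).
56^96 = 56^(64+32) ≡ 124 (mod 383).
Check: 124² = 15376 ≡ 56 (mod 383). The two roots are 124 and 259.

124, 259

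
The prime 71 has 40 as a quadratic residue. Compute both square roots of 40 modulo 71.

Since 71 ≡ 3 (mod 4), a square root of 40 is 40^((71+1)/4) = 40^18 mod 71.
Repeated squaring: 40^2≡38, 40^4≡24, 40^8≡8, 40^16≡64 (mod 71).
40^18 = 40^(16+2) ≡ 18 (mod 71).
Check: 18² = 324 ≡ 40 (mod 71). The two roots are 18 and 53.

18, 53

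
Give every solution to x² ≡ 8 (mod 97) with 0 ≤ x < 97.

97 ≡ 1 (mod 4), so we find a root by search.
Trying successive values, 28² = 784 ≡ 8 (mod 97). The other root is 97 − 28 = 69.

28, 69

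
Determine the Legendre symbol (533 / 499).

First reduce: 533 ≡ 34 (mod 499).
Pull out 2: since 499 ≡ 3 (mod 8), (2/499) = -1.
Reciprocity: 17 ≡ 1 and 499 ≡ 3 (mod 4), so (17/499) = +(499/17).
Reduce top mod 17: now compute (6/17).
Pull out 2: since 17 ≡ 1 (mod 8), (2/17) = +1.
Reciprocity: 3 ≡ 3 and 17 ≡ 1 (mod 4), so (3/17) = +(17/3).
Reduce top mod 3: now compute (2/3).
Pull out 2: since 3 ≡ 3 (mod 8), (2/3) = -1.
Reached (1/3) = 1. Collecting the sign flips along the way, the symbol is +1.

1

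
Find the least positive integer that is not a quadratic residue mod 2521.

11

(2/2521) = +1, so 2 is a residue.
(3/2521) = +1, so 3 is a residue.
(4/2521) = +1, so 4 is a residue.
(5/2521) = +1, so 5 is a residue.
(6/2521) = +1, so 6 is a residue.
(7/2521) = +1, so 7 is a residue.
(8/2521) = +1, so 8 is a residue.
(9/2521) = +1, so 9 is a residue.
(10/2521) = +1, so 10 is a residue.
(11/2521) = −1, so 11 is the smallest positive non-residue mod 2521.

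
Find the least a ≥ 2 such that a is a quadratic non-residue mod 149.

2

(2/149) = −1, so 2 is the smallest positive non-residue mod 149.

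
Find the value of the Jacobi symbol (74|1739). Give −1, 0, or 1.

Pull out 2: since 1739 ≡ 3 (mod 8), (2/1739) = -1.
Reciprocity: 37 ≡ 1 and 1739 ≡ 3 (mod 4), so (37/1739) = +(1739/37).
Reduce top mod 37: now compute (0/37).
Top reduces to 0: gcd > 1, so the symbol is 0.

0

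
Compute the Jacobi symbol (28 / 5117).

Pull out 2^2: since 5117 ≡ 5 (mod 8), (2/5117) = -1, so (2/5117)^2 = +1.
Reciprocity: 7 ≡ 3 and 5117 ≡ 1 (mod 4), so (7/5117) = +(5117/7).
Reduce top mod 7: now compute (0/7).
Top reduces to 0: gcd > 1, so the symbol is 0.

0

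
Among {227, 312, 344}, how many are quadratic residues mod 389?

(227/389) = -1 → non-residue.
(312/389) = +1 → QR.
(344/389) = +1 → QR.
Total quadratic residues among the 3: 2.

2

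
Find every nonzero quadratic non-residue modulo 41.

3, 6, 7, 11, 12, 13, 14, 15, 17, 19, 22, 24, 26, 27, 28, 29, 30, 34, 35, 38

Square k = 1,…,20 (k and 41−k give the same square):
1²=1, 2²=4, 3²=9, 4²=16, 5²=25, 6²=36, 7²≡8, 8²≡23, 9²≡40, 10²≡18, 11²≡39, 12²≡21, 13²≡5, 14²≡32, 15²≡20, 16²≡10, 17²≡2, 18²≡37, 19²≡33, 20²≡31 (mod 41).
The residues are {1, 2, 4, 5, 8, 9, 10, 16, 18, 20, 21, 23, 25, 31, 32, 33, 36, 37, 39, 40}; the non-residues are the remaining 20 nonzero classes.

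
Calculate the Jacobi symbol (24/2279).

Pull out 2^3: since 2279 ≡ 7 (mod 8), (2/2279) = +1, so (2/2279)^3 = +1.
Reciprocity: 3 ≡ 3 and 2279 ≡ 3 (mod 4), so (3/2279) = −(2279/3).
Reduce top mod 3: now compute (2/3).
Pull out 2: since 3 ≡ 3 (mod 8), (2/3) = -1.
Reached (1/3) = 1. Collecting the sign flips along the way, the symbol is +1.

1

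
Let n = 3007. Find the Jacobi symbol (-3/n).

First reduce: -3 ≡ 3004 (mod 3007).
Pull out 2^2: since 3007 ≡ 7 (mod 8), (2/3007) = +1, so (2/3007)^2 = +1.
Reciprocity: 751 ≡ 3 and 3007 ≡ 3 (mod 4), so (751/3007) = −(3007/751).
Reduce top mod 751: now compute (3/751).
Reciprocity: 3 ≡ 3 and 751 ≡ 3 (mod 4), so (3/751) = −(751/3).
Reduce top mod 3: now compute (1/3).
Reached (1/3) = 1. Collecting the sign flips along the way, the symbol is +1.

1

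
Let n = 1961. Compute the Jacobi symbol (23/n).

Reciprocity: 23 ≡ 3 and 1961 ≡ 1 (mod 4), so (23/1961) = +(1961/23).
Reduce top mod 23: now compute (6/23).
Pull out 2: since 23 ≡ 7 (mod 8), (2/23) = +1.
Reciprocity: 3 ≡ 3 and 23 ≡ 3 (mod 4), so (3/23) = −(23/3).
Reduce top mod 3: now compute (2/3).
Pull out 2: since 3 ≡ 3 (mod 8), (2/3) = -1.
Reached (1/3) = 1. Collecting the sign flips along the way, the symbol is +1.

1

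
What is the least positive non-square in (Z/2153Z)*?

(2/2153) = +1, so 2 is a residue.
(3/2153) = −1, so 3 is the smallest positive non-residue mod 2153.

3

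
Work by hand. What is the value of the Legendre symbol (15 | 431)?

Reciprocity: 15 ≡ 3 and 431 ≡ 3 (mod 4), so (15/431) = −(431/15).
Reduce top mod 15: now compute (11/15).
Reciprocity: 11 ≡ 3 and 15 ≡ 3 (mod 4), so (11/15) = −(15/11).
Reduce top mod 11: now compute (4/11).
Pull out 2^2: since 11 ≡ 3 (mod 8), (2/11) = -1, so (2/11)^2 = +1.
Reached (1/11) = 1. Collecting the sign flips along the way, the symbol is +1.

1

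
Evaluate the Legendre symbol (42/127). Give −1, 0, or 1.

1

Euler's criterion: (42/127) ≡ 42^63 (mod 127).
42^2 ≡ 113 (mod 127)
42^4 ≡ 69 (mod 127)
42^8 ≡ 62 (mod 127)
42^16 ≡ 34 (mod 127)
42^32 ≡ 13 (mod 127)
42^63 = 42^(32+16+8+4+2+1) ≡ 1 (mod 127).
Result is 1, so (42/127) = 1.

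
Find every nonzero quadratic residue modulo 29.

1, 4, 5, 6, 7, 9, 13, 16, 20, 22, 23, 24, 25, 28

Square k = 1,…,14 (k and 29−k give the same square):
1²=1, 2²=4, 3²=9, 4²=16, 5²=25, 6²≡7, 7²≡20, 8²≡6, 9²≡23, 10²≡13, 11²≡5, 12²≡28, 13²≡24, 14²≡22 (mod 29).
So the quadratic residues mod 29 are {1, 4, 5, 6, 7, 9, 13, 16, 20, 22, 23, 24, 25, 28}.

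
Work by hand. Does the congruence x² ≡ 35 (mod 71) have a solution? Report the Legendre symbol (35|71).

Euler's criterion: (35/71) ≡ 35^35 (mod 71).
35^2 ≡ 18 (mod 71)
35^4 ≡ 40 (mod 71)
35^8 ≡ 38 (mod 71)
35^16 ≡ 24 (mod 71)
35^32 ≡ 8 (mod 71)
35^35 = 35^(32+2+1) ≡ 70 (mod 71).
Result is 70 ≡ −1, so (35/71) = −1.

-1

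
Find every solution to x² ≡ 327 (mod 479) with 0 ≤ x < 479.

42, 437

Since 479 ≡ 3 (mod 4), a square root of 327 is 327^((479+1)/4) = 327^120 mod 479.
Repeated squaring: 327^2≡112, 327^4≡90, 327^8≡436, 327^16≡412, 327^32≡178, 327^64≡70 (mod 479).
327^120 = 327^(64+32+16+8) ≡ 42 (mod 479).
Check: 42² = 1764 ≡ 327 (mod 479). The two roots are 42 and 437.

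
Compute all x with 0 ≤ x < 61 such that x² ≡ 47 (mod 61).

13, 48

61 ≡ 1 (mod 4), so we find a root by search.
Trying successive values, 13² = 169 ≡ 47 (mod 61). The other root is 61 − 13 = 48.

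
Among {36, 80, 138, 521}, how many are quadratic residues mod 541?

(36/541) = +1 → QR.
(80/541) = +1 → QR.
(138/541) = -1 → non-residue.
(521/541) = +1 → QR.
Total quadratic residues among the 4: 3.

3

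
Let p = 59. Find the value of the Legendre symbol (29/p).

1

Euler's criterion: (29/59) ≡ 29^29 (mod 59).
29^2 ≡ 15 (mod 59)
29^4 ≡ 48 (mod 59)
29^8 ≡ 3 (mod 59)
29^16 ≡ 9 (mod 59)
29^29 = 29^(16+8+4+1) ≡ 1 (mod 59).
Result is 1, so (29/59) = 1.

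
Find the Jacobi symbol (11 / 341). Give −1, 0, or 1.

0

Reciprocity: 11 ≡ 3 and 341 ≡ 1 (mod 4), so (11/341) = +(341/11).
Reduce top mod 11: now compute (0/11).
Top reduces to 0: gcd > 1, so the symbol is 0.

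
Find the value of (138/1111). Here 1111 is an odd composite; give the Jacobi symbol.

Pull out 2: since 1111 ≡ 7 (mod 8), (2/1111) = +1.
Reciprocity: 69 ≡ 1 and 1111 ≡ 3 (mod 4), so (69/1111) = +(1111/69).
Reduce top mod 69: now compute (7/69).
Reciprocity: 7 ≡ 3 and 69 ≡ 1 (mod 4), so (7/69) = +(69/7).
Reduce top mod 7: now compute (6/7).
Pull out 2: since 7 ≡ 7 (mod 8), (2/7) = +1.
Reciprocity: 3 ≡ 3 and 7 ≡ 3 (mod 4), so (3/7) = −(7/3).
Reduce top mod 3: now compute (1/3).
Reached (1/3) = 1. Collecting the sign flips along the way, the symbol is -1.

-1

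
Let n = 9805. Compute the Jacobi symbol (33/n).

Reciprocity: 33 ≡ 1 and 9805 ≡ 1 (mod 4), so (33/9805) = +(9805/33).
Reduce top mod 33: now compute (4/33).
Pull out 2^2: since 33 ≡ 1 (mod 8), (2/33) = +1, so (2/33)^2 = +1.
Reached (1/33) = 1. Collecting the sign flips along the way, the symbol is +1.

1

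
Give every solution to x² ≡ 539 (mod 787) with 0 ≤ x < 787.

Since 787 ≡ 3 (mod 4), a square root of 539 is 539^((787+1)/4) = 539^197 mod 787.
Repeated squaring: 539^2≡118, 539^4≡545, 539^8≡326, 539^16≡31, 539^32≡174, 539^64≡370, 539^128≡749 (mod 787).
539^197 = 539^(128+64+4+1) ≡ 375 (mod 787).
Check: 375² = 140625 ≡ 539 (mod 787). The two roots are 375 and 412.

375, 412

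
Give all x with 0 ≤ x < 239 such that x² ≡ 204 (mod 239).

Since 239 ≡ 3 (mod 4), a square root of 204 is 204^((239+1)/4) = 204^60 mod 239.
Repeated squaring: 204^2≡30, 204^4≡183, 204^8≡29, 204^16≡124, 204^32≡80 (mod 239).
204^60 = 204^(32+16+8+4) ≡ 193 (mod 239).
Check: 193² = 37249 ≡ 204 (mod 239). The two roots are 46 and 193.

46, 193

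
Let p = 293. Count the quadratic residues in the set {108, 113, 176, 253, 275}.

(108/293) = -1 → non-residue.
(113/293) = -1 → non-residue.
(176/293) = -1 → non-residue.
(253/293) = +1 → QR.
(275/293) = -1 → non-residue.
Total quadratic residues among the 5: 1.

1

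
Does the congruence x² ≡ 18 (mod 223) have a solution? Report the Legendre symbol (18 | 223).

1

Euler's criterion: (18/223) ≡ 18^111 (mod 223).
18^2 ≡ 101 (mod 223)
18^4 ≡ 166 (mod 223)
18^8 ≡ 127 (mod 223)
18^16 ≡ 73 (mod 223)
18^32 ≡ 200 (mod 223)
18^64 ≡ 83 (mod 223)
18^111 = 18^(64+32+8+4+2+1) ≡ 1 (mod 223).
Result is 1, so (18/223) = 1.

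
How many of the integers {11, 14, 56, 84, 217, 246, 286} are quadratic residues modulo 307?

(11/307) = +1 → QR.
(14/307) = -1 → non-residue.
(56/307) = -1 → non-residue.
(84/307) = -1 → non-residue.
(217/307) = -1 → non-residue.
(246/307) = +1 → QR.
(286/307) = +1 → QR.
Total quadratic residues among the 7: 3.

3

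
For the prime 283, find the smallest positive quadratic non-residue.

2

(2/283) = −1, so 2 is the smallest positive non-residue mod 283.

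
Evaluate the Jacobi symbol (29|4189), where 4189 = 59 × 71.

1

Reciprocity: 29 ≡ 1 and 4189 ≡ 1 (mod 4), so (29/4189) = +(4189/29).
Reduce top mod 29: now compute (13/29).
Reciprocity: 13 ≡ 1 and 29 ≡ 1 (mod 4), so (13/29) = +(29/13).
Reduce top mod 13: now compute (3/13).
Reciprocity: 3 ≡ 3 and 13 ≡ 1 (mod 4), so (3/13) = +(13/3).
Reduce top mod 3: now compute (1/3).
Reached (1/3) = 1. Collecting the sign flips along the way, the symbol is +1.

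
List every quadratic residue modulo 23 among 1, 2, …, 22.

Square k = 1,…,11 (k and 23−k give the same square):
1²=1, 2²=4, 3²=9, 4²=16, 5²≡2, 6²≡13, 7²≡3, 8²≡18, 9²≡12, 10²≡8, 11²≡6 (mod 23).
So the quadratic residues mod 23 are {1, 2, 3, 4, 6, 8, 9, 12, 13, 16, 18}.

1,2,3,4,6,8,9,12,13,16,18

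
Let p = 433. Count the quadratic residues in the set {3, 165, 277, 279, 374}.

3

(3/433) = +1 → QR.
(165/433) = -1 → non-residue.
(277/433) = +1 → QR.
(279/433) = -1 → non-residue.
(374/433) = +1 → QR.
Total quadratic residues among the 5: 3.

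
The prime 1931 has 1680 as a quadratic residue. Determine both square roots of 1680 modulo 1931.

615, 1316

Since 1931 ≡ 3 (mod 4), a square root of 1680 is 1680^((1931+1)/4) = 1680^483 mod 1931.
Repeated squaring: 1680^2≡1209, 1680^4≡1845, 1680^8≡1603, 1680^16≡1379, 1680^32≡1537, 1680^64≡756, 1680^128≡1891, 1680^256≡1600 (mod 1931).
1680^483 = 1680^(256+128+64+32+2+1) ≡ 615 (mod 1931).
Check: 615² = 378225 ≡ 1680 (mod 1931). The two roots are 615 and 1316.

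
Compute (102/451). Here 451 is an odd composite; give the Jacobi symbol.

1

Pull out 2: since 451 ≡ 3 (mod 8), (2/451) = -1.
Reciprocity: 51 ≡ 3 and 451 ≡ 3 (mod 4), so (51/451) = −(451/51).
Reduce top mod 51: now compute (43/51).
Reciprocity: 43 ≡ 3 and 51 ≡ 3 (mod 4), so (43/51) = −(51/43).
Reduce top mod 43: now compute (8/43).
Pull out 2^3: since 43 ≡ 3 (mod 8), (2/43) = -1, so (2/43)^3 = -1.
Reached (1/43) = 1. Collecting the sign flips along the way, the symbol is +1.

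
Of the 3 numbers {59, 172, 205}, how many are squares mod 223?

1

(59/223) = -1 → non-residue.
(172/223) = +1 → QR.
(205/223) = -1 → non-residue.
Total quadratic residues among the 3: 1.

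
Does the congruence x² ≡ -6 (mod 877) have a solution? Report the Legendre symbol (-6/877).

First reduce: -6 ≡ 871 (mod 877).
Reciprocity: 871 ≡ 3 and 877 ≡ 1 (mod 4), so (871/877) = +(877/871).
Reduce top mod 871: now compute (6/871).
Pull out 2: since 871 ≡ 7 (mod 8), (2/871) = +1.
Reciprocity: 3 ≡ 3 and 871 ≡ 3 (mod 4), so (3/871) = −(871/3).
Reduce top mod 3: now compute (1/3).
Reached (1/3) = 1. Collecting the sign flips along the way, the symbol is -1.

-1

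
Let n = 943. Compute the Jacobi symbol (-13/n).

First reduce: -13 ≡ 930 (mod 943).
Pull out 2: since 943 ≡ 7 (mod 8), (2/943) = +1.
Reciprocity: 465 ≡ 1 and 943 ≡ 3 (mod 4), so (465/943) = +(943/465).
Reduce top mod 465: now compute (13/465).
Reciprocity: 13 ≡ 1 and 465 ≡ 1 (mod 4), so (13/465) = +(465/13).
Reduce top mod 13: now compute (10/13).
Pull out 2: since 13 ≡ 5 (mod 8), (2/13) = -1.
Reciprocity: 5 ≡ 1 and 13 ≡ 1 (mod 4), so (5/13) = +(13/5).
Reduce top mod 5: now compute (3/5).
Reciprocity: 3 ≡ 3 and 5 ≡ 1 (mod 4), so (3/5) = +(5/3).
Reduce top mod 3: now compute (2/3).
Pull out 2: since 3 ≡ 3 (mod 8), (2/3) = -1.
Reached (1/3) = 1. Collecting the sign flips along the way, the symbol is +1.

1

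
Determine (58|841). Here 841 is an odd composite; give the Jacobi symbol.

Pull out 2: since 841 ≡ 1 (mod 8), (2/841) = +1.
Reciprocity: 29 ≡ 1 and 841 ≡ 1 (mod 4), so (29/841) = +(841/29).
Reduce top mod 29: now compute (0/29).
Top reduces to 0: gcd > 1, so the symbol is 0.

0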